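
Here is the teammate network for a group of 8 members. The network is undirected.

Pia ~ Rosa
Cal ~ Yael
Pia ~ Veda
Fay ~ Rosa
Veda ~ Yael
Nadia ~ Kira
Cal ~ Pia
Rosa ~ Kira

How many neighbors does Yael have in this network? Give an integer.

Yael is directly tied to Cal and Veda. That is 2 neighbors, so the degree of Yael is 2.

2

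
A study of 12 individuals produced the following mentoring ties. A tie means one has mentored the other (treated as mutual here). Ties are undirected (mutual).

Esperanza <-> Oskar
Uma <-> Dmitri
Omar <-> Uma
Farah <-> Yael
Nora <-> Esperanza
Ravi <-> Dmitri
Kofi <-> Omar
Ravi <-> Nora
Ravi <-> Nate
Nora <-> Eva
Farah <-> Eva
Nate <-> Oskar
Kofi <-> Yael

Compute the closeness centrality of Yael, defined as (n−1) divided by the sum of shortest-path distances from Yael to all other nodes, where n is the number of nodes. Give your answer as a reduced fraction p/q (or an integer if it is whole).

Distances from Yael: Dmitri:4, Esperanza:4, Eva:2, Farah:1, Kofi:1, Nate:5, Nora:3, Omar:2, Oskar:5, Ravi:4, Uma:3. Sum = 34.
n = 12, so closeness = 11/34.

11/34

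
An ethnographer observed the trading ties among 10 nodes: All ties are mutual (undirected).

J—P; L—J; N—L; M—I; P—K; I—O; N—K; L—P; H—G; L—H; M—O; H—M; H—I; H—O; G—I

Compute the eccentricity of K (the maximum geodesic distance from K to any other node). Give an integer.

Distances from K: G:4, H:3, I:4, J:2, L:2, M:4, N:1, O:4, P:1.
The largest is 4 (to M, G, O, and I), so the eccentricity of K is 4.

4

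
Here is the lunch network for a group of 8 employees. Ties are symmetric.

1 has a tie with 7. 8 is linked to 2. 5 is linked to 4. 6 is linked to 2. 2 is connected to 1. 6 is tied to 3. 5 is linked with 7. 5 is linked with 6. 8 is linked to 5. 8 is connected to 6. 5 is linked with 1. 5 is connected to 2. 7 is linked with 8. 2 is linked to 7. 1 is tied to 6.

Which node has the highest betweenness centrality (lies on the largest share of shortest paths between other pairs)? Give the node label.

5

Unnormalized betweenness of each node: 1:1/2, 2:3/4, 3:0, 4:0, 5:27/4, 6:25/4, 7:1/4, 8:1/2.
5 has the largest value, 27/4, making it the main broker — the node through which the most shortest paths run.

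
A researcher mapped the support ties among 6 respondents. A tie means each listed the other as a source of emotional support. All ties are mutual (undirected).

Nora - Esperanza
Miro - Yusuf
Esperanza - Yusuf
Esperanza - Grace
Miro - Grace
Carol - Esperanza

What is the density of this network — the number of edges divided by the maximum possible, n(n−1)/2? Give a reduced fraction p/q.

There are 6 edges and 6 nodes, so the maximum possible is C(6,2) = 15.
Density = 6/15 = 2/5.

2/5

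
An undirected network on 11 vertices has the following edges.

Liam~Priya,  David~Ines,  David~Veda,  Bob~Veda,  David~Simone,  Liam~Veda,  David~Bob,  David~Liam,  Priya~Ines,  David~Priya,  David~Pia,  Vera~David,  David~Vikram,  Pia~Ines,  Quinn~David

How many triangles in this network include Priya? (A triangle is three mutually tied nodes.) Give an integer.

Priya's neighbors: David, Ines, and Liam.
Neighbor pairs that are themselves tied: Priya–David–Ines; Priya–David–Liam. Each forms one triangle with Priya, for 2 in total.

2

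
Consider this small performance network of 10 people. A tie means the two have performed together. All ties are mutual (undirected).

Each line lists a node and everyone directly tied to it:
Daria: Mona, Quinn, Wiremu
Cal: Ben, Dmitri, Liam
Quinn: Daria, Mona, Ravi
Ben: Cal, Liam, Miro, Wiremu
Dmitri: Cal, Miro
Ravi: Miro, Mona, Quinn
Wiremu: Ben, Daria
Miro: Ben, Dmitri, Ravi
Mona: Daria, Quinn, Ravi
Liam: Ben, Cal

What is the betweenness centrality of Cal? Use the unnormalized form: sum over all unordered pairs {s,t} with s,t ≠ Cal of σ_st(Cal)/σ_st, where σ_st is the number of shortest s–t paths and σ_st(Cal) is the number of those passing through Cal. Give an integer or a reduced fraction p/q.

9/4

Pairs whose geodesics pass through Cal — Dmitri–Daria: 1/4; Dmitri–Wiremu: 1/2; Dmitri–Ben: 1/2; Dmitri–Liam: 1.
All other pairs contribute 0.
Summing the contributions gives betweenness(Cal) = 9/4.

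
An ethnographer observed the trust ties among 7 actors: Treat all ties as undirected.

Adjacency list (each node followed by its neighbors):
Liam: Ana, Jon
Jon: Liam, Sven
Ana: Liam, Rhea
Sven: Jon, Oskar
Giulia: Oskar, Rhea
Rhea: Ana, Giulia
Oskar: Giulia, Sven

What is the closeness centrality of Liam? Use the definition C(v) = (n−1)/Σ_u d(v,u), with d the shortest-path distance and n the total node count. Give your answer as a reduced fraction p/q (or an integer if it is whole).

Distances from Liam: Ana:1, Giulia:3, Jon:1, Oskar:3, Rhea:2, Sven:2. Sum = 12.
n = 7, so closeness = 6/12 = 1/2.

1/2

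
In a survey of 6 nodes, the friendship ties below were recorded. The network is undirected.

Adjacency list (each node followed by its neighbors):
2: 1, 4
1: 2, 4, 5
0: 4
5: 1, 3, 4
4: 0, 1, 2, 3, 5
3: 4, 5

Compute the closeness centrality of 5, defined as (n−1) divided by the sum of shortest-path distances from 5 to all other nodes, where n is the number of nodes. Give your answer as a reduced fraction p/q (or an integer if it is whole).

Distances from 5: 0:2, 1:1, 2:2, 3:1, 4:1. Sum = 7.
n = 6, so closeness = 5/7.

5/7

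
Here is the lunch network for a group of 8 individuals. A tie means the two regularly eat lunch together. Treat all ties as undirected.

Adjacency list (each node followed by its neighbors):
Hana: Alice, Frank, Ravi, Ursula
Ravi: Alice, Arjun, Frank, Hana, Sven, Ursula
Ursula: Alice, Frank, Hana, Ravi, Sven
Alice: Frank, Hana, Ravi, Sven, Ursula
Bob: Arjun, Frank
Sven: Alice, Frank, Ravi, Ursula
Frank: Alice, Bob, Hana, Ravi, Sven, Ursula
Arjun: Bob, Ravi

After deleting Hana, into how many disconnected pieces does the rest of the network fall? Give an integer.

Hana's neighbors (Alice, Frank, Ravi, and Ursula) remain reachable from one another through other ties, so the rest of the network stays in one piece.

1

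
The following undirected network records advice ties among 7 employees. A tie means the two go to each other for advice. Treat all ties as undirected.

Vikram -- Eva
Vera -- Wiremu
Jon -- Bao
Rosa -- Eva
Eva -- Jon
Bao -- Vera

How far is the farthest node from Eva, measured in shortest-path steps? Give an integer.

4

Distances from Eva: Bao:2, Jon:1, Rosa:1, Vera:3, Vikram:1, Wiremu:4.
The largest is 4 (to Wiremu), so the eccentricity of Eva is 4.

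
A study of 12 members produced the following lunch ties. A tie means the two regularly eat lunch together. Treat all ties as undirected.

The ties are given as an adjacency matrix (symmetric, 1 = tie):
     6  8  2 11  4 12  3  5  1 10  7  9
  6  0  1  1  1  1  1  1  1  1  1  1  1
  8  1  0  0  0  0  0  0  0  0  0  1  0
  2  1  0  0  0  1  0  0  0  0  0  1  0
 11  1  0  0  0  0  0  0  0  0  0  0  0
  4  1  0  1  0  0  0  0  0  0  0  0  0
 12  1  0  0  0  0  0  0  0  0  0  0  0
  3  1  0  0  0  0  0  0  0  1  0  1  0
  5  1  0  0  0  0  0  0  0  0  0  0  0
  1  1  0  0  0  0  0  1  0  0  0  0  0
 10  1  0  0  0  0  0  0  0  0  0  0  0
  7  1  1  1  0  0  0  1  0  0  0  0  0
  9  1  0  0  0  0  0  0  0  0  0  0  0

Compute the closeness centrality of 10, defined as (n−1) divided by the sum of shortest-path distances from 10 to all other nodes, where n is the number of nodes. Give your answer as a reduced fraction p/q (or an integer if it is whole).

11/21

Distances from 10: 1:2, 2:2, 3:2, 4:2, 5:2, 6:1, 7:2, 8:2, 9:2, 11:2, 12:2. Sum = 21.
n = 12, so closeness = 11/21.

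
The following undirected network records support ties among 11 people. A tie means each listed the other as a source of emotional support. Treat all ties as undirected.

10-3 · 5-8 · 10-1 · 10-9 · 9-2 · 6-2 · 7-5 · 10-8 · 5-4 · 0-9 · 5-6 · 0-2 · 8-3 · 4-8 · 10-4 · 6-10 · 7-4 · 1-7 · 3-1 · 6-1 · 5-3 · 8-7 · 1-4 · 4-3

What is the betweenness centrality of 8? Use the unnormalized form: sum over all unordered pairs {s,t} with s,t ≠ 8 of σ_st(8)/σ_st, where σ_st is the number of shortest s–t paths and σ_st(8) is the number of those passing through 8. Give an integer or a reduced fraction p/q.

Pairs whose geodesics pass through 8 — 7–10: 1/3; 7–3: 1/4; 7–9: 1/3; 7–0: 1/5; 10–5: 1/4; 5–9: 1/5.
All other pairs contribute 0.
Summing the contributions gives betweenness(8) = 47/30.

47/30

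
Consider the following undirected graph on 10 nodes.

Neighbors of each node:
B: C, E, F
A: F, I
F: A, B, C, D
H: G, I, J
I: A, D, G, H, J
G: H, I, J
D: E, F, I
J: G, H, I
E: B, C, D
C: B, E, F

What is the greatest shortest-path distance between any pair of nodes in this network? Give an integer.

4

Eccentricity of each node (its greatest distance to any other): A:3, B:4, C:4, D:2, E:3, F:3, G:4, H:4, I:3, J:4.
The maximum eccentricity is 4, realized for instance by the pair C–H via C – F – D – I – H. So the diameter is 4.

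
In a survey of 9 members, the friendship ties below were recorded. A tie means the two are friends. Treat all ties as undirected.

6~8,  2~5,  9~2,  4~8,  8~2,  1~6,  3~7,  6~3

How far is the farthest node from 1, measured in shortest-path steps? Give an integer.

4

Distances from 1: 2:3, 3:2, 4:3, 5:4, 6:1, 7:3, 8:2, 9:4.
The largest is 4 (to 5 and 9), so the eccentricity of 1 is 4.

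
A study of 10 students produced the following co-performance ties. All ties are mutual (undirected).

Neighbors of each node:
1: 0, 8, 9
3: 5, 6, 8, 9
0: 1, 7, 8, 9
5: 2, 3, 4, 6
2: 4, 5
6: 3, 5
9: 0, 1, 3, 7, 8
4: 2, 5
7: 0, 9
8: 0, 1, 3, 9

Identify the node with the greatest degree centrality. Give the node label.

Degrees — 0:4, 1:3, 2:2, 3:4, 4:2, 5:4, 6:2, 7:2, 8:4, 9:5.
The maximum is 5, attained only by 9.

9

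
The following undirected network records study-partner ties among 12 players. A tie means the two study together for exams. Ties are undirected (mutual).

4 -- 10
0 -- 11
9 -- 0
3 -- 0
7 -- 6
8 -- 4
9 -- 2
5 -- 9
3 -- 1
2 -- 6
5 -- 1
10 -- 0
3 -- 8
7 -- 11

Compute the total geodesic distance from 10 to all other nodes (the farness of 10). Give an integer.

26

Distances from 10: 0:1, 1:3, 2:3, 3:2, 4:1, 5:3, 6:4, 7:3, 8:2, 9:2, 11:2.
Sum = 1 + 3 + 3 + 2 + 1 + 3 + 4 + 3 + 2 + 2 + 2 = 26.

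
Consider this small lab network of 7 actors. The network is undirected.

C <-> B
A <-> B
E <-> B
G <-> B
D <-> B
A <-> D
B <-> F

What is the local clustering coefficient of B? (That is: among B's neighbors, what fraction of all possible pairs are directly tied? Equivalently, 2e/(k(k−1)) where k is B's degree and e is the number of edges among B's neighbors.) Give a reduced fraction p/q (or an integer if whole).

1/15

B's neighbors: A, C, D, E, F, and G (k = 6).
Possible neighbor pairs: C(6,2) = 15. Edges among them: A–D → e = 1.
Clustering(B) = 1/15.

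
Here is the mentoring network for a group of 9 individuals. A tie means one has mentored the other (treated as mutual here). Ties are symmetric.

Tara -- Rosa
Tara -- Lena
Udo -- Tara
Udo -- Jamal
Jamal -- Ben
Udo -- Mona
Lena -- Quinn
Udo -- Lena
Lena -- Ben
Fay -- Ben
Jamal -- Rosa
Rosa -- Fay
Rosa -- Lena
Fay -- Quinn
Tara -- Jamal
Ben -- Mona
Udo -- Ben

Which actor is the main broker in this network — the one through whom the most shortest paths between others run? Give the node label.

Unnormalized betweenness of each node: Ben:67/12, Fay:13/6, Jamal:4/3, Lena:17/3, Mona:0, Quinn:1/3, Rosa:29/12, Tara:11/12, Udo:43/12.
Lena has the largest value, 17/3, making it the main broker — the node through which the most shortest paths run.

Lena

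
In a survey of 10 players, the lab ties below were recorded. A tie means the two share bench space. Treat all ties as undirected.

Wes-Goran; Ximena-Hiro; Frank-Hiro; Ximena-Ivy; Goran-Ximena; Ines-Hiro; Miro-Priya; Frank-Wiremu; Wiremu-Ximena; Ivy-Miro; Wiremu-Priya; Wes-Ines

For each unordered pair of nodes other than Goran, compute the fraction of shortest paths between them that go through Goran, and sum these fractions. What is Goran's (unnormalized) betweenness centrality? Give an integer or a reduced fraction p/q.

Pairs whose geodesics pass through Goran — Ximena–Wes: 1; Ivy–Wes: 1; Miro–Wes: 1; Priya–Wes: 1; Wiremu–Wes: 1.
All other pairs contribute 0.
Summing the contributions gives betweenness(Goran) = 5.

5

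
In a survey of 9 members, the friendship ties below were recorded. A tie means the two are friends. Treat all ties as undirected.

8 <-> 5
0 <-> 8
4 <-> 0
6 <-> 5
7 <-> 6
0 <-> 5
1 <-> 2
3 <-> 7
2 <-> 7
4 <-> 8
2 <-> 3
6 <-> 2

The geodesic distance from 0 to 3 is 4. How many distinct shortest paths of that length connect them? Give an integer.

2

The shortest distance is 4. The length-4 paths are: 0–5–6–7–3; 0–5–6–2–3.
That gives 2 distinct shortest paths.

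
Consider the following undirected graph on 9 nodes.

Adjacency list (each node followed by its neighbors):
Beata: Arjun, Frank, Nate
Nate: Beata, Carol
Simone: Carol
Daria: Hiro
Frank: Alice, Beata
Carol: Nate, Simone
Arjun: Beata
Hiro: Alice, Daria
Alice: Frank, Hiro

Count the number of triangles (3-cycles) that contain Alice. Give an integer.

0

Alice's neighbors are Frank and Hiro, but none of them are tied to each other, so no triangle contains Alice.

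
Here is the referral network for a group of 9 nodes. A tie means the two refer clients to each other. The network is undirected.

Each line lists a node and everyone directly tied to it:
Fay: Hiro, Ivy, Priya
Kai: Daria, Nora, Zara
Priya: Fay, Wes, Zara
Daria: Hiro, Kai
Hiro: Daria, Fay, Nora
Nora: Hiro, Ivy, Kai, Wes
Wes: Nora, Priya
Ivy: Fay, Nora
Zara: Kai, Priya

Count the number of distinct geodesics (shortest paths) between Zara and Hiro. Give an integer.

The shortest distance is 3. The length-3 paths are: Zara–Priya–Fay–Hiro; Zara–Kai–Nora–Hiro; Zara–Kai–Daria–Hiro.
That gives 3 distinct shortest paths.

3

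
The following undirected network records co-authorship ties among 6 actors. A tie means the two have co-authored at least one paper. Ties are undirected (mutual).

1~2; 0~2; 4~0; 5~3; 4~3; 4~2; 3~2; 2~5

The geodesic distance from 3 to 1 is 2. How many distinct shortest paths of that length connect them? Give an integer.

The shortest distance is 2, and the only length-2 path is 3–2–1. So there is exactly 1 shortest path.

1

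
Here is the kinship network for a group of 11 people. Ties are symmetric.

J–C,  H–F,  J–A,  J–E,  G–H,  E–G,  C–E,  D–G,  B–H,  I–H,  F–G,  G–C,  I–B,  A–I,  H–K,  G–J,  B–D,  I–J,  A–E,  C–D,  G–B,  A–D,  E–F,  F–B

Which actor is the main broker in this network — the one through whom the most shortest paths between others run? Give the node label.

Unnormalized betweenness of each node: A:5/3, B:17/6, C:2/3, D:5/3, E:8/3, F:3/2, G:26/3, H:59/6, I:4, J:5/2, K:0.
H has the largest value, 59/6, making it the main broker — the node through which the most shortest paths run.

H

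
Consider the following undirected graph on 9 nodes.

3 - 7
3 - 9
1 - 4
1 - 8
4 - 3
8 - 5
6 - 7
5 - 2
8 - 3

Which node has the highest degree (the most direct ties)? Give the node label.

Degrees — 1:2, 2:1, 3:4, 4:2, 5:2, 6:1, 7:2, 8:3, 9:1.
The maximum is 4, attained only by 3.

3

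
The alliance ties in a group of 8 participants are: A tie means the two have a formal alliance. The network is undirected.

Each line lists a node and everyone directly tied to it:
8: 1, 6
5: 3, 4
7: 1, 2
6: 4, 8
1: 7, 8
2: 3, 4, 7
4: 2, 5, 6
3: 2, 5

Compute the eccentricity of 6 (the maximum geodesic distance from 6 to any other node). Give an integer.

Distances from 6: 1:2, 2:2, 3:3, 4:1, 5:2, 7:3, 8:1.
The largest is 3 (to 3 and 7), so the eccentricity of 6 is 3.

3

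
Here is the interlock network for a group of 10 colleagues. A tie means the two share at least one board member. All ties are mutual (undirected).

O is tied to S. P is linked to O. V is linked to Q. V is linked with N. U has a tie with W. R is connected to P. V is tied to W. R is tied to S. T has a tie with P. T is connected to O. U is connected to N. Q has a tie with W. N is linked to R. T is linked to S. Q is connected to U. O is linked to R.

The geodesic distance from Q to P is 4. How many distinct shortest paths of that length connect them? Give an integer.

2

The shortest distance is 4. The length-4 paths are: Q–V–N–R–P; Q–U–N–R–P.
That gives 2 distinct shortest paths.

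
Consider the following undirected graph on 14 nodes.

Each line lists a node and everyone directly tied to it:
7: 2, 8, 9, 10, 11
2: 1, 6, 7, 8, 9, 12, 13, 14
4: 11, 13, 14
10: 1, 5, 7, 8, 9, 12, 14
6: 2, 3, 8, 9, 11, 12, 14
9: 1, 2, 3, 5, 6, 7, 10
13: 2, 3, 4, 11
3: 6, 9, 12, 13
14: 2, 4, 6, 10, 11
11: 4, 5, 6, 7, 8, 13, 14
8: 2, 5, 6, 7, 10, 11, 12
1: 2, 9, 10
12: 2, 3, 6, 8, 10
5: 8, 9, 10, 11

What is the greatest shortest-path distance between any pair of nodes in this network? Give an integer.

3

Eccentricity of each node (its greatest distance to any other): 1:3, 2:2, 3:2, 4:3, 5:2, 6:2, 7:2, 8:2, 9:3, 10:3, 11:3, 12:3, 13:3, 14:2.
The maximum eccentricity is 3, realized for instance by the pair 1–4 via 1 – 2 – 14 – 4. So the diameter is 3.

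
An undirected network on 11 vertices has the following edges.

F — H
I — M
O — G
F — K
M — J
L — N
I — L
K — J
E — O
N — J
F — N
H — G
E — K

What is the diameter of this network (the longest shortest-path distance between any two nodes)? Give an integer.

5

Eccentricity of each node (its greatest distance to any other): E:4, F:3, G:5, H:4, I:5, J:4, K:3, L:5, M:5, N:4, O:5.
The maximum eccentricity is 5, realized for instance by the pair M–G via M – J – K – E – O – G. So the diameter is 5.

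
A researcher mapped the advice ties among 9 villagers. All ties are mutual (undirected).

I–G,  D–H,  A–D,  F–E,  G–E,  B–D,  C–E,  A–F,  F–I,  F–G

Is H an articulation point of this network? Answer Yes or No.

No

Even without H, every remaining node can still reach every other (the residual graph is connected), so H is not a cut vertex.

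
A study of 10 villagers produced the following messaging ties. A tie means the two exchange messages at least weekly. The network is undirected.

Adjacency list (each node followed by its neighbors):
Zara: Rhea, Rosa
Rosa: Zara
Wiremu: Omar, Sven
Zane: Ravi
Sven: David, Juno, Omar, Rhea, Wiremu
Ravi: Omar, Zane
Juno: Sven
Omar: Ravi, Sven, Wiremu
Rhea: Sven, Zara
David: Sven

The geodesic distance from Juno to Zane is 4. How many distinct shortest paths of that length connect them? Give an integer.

1

The shortest distance is 4, and the only length-4 path is Juno–Sven–Omar–Ravi–Zane. So there is exactly 1 shortest path.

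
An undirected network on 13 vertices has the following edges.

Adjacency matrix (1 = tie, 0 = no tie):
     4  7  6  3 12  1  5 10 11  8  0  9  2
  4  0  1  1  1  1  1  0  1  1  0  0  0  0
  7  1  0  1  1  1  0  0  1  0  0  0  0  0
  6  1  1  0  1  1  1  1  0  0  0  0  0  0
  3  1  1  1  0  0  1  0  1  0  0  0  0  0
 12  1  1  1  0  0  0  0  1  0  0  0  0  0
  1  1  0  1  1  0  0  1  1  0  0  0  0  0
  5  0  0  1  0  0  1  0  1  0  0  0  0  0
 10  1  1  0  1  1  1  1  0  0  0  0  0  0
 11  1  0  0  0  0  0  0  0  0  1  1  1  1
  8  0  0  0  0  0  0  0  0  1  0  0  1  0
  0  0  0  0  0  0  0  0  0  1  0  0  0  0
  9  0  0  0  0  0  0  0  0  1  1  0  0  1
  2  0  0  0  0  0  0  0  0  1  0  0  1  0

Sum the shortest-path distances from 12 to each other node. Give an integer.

Distances from 12: 0:3, 1:2, 2:3, 3:2, 4:1, 5:2, 6:1, 7:1, 8:3, 9:3, 10:1, 11:2.
Sum = 3 + 2 + 3 + 2 + 1 + 2 + 1 + 1 + 3 + 3 + 1 + 2 = 24.

24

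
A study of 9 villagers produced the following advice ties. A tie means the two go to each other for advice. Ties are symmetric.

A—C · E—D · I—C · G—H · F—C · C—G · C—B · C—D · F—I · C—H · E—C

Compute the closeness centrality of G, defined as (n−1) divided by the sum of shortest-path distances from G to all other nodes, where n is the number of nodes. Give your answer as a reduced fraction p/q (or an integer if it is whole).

Distances from G: A:2, B:2, C:1, D:2, E:2, F:2, H:1, I:2. Sum = 14.
n = 9, so closeness = 8/14 = 4/7.

4/7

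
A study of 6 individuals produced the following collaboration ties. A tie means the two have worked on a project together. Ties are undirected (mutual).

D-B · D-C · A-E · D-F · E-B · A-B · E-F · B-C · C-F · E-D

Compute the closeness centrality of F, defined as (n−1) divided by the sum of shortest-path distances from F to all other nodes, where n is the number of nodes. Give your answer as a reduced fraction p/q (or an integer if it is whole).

Distances from F: A:2, B:2, C:1, D:1, E:1. Sum = 7.
n = 6, so closeness = 5/7.

5/7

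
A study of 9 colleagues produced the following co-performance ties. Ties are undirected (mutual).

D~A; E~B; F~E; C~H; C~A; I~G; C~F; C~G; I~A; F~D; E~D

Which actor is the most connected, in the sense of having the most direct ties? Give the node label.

Degrees — A:3, B:1, C:4, D:3, E:3, F:3, G:2, H:1, I:2.
The maximum is 4, attained only by C.

C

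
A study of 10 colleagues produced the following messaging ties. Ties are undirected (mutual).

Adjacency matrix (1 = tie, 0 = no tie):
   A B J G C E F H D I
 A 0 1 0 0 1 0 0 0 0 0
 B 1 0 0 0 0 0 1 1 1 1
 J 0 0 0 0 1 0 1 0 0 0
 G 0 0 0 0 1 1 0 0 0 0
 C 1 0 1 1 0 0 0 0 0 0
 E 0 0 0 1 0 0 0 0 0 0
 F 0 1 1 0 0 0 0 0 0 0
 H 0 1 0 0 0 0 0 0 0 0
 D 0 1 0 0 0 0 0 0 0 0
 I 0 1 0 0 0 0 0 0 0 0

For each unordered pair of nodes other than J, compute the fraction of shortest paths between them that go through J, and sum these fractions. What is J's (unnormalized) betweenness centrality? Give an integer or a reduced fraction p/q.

Pairs whose geodesics pass through J — G–F: 1; C–F: 1; E–F: 1.
All other pairs contribute 0.
Summing the contributions gives betweenness(J) = 3.

3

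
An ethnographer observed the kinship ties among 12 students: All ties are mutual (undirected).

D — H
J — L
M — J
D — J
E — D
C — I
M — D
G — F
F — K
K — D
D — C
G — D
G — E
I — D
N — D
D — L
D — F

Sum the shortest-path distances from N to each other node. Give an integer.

Distances from N: C:2, D:1, E:2, F:2, G:2, H:2, I:2, J:2, K:2, L:2, M:2.
Sum = 2 + 1 + 2 + 2 + 2 + 2 + 2 + 2 + 2 + 2 + 2 = 21.

21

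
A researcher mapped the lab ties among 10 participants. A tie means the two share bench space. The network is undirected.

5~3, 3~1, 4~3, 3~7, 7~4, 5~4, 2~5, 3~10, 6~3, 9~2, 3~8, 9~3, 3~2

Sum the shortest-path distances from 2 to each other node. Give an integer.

15

Distances from 2: 1:2, 3:1, 4:2, 5:1, 6:2, 7:2, 8:2, 9:1, 10:2.
Sum = 2 + 1 + 2 + 1 + 2 + 2 + 2 + 1 + 2 = 15.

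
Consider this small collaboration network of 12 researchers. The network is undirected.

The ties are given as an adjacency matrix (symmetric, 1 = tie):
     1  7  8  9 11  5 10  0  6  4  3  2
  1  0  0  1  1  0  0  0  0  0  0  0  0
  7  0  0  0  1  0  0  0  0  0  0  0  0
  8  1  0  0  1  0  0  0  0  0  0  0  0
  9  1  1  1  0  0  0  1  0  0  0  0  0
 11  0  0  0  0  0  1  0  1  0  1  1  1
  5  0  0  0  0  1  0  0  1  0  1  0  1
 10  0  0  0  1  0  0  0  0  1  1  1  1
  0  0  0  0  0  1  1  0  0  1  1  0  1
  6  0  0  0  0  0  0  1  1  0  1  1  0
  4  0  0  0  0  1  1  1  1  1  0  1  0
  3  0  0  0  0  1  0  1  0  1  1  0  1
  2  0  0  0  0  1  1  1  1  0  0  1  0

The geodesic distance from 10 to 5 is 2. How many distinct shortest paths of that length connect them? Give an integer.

The shortest distance is 2. The length-2 paths are: 10–4–5; 10–2–5.
That gives 2 distinct shortest paths.

2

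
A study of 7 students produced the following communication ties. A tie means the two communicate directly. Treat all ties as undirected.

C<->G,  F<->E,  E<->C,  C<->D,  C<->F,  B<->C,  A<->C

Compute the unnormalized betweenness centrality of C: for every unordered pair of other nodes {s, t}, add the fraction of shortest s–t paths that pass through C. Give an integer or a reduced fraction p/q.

Pairs whose geodesics pass through C — F–D: 1; F–B: 1; F–A: 1; F–G: 1; D–B: 1; D–E: 1; D–A: 1; D–G: 1; B–E: 1; B–A: 1; B–G: 1; E–A: 1; E–G: 1; A–G: 1.
All other pairs contribute 0.
Summing the contributions gives betweenness(C) = 14.

14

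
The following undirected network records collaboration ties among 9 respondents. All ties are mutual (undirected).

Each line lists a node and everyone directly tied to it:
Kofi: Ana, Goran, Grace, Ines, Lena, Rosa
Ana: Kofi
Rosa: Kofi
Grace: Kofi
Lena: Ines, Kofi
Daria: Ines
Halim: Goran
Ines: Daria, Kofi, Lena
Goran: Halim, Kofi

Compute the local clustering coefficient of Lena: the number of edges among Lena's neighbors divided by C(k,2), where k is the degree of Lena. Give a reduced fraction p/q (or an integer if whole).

Lena's neighbors: Ines and Kofi (k = 2).
Possible neighbor pairs: C(2,2) = 1. Edges among them: Ines–Kofi → e = 1.
Clustering(Lena) = 1/1.

1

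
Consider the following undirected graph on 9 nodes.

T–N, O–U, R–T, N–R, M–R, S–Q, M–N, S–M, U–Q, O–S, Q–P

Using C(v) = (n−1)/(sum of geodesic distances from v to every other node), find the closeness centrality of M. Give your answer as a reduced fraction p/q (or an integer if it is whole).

8/15

Distances from M: N:1, O:2, P:3, Q:2, R:1, S:1, T:2, U:3. Sum = 15.
n = 9, so closeness = 8/15.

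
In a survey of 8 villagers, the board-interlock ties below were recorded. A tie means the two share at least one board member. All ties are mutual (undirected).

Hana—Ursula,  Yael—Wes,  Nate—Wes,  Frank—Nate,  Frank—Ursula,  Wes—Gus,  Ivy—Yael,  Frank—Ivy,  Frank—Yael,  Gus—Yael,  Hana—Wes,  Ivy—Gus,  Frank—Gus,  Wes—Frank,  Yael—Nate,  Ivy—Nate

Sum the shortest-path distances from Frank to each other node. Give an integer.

8

Distances from Frank: Gus:1, Hana:2, Ivy:1, Nate:1, Ursula:1, Wes:1, Yael:1.
Sum = 1 + 2 + 1 + 1 + 1 + 1 + 1 = 8.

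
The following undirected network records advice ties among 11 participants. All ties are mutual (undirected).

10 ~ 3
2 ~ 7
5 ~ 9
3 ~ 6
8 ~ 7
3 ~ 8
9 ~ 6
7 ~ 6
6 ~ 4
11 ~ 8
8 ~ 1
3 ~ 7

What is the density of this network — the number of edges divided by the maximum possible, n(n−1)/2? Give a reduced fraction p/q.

There are 12 edges and 11 nodes, so the maximum possible is C(11,2) = 55.
Density = 12/55.

12/55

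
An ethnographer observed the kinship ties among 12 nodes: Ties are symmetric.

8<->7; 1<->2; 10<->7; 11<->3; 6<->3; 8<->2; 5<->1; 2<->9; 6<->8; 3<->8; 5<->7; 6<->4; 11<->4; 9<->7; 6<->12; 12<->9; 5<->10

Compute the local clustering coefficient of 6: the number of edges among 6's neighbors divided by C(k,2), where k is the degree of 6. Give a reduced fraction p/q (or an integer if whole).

1/6

6's neighbors: 3, 4, 8, and 12 (k = 4).
Possible neighbor pairs: C(4,2) = 6. Edges among them: 3–8 → e = 1.
Clustering(6) = 1/6.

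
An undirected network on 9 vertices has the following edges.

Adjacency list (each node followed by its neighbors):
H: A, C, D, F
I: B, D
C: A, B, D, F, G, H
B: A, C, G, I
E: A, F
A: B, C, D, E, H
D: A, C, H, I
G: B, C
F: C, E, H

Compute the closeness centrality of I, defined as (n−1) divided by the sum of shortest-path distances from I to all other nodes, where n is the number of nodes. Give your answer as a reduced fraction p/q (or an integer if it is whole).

Distances from I: A:2, B:1, C:2, D:1, E:3, F:3, G:2, H:2. Sum = 16.
n = 9, so closeness = 8/16 = 1/2.

1/2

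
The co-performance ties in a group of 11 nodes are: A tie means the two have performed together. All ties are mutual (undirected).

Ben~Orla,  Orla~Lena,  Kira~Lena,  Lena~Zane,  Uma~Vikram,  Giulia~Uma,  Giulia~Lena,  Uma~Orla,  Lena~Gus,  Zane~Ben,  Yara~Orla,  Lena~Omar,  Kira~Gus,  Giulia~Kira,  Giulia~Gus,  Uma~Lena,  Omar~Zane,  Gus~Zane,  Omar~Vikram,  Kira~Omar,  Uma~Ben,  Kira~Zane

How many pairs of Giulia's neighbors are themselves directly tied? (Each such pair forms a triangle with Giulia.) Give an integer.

Giulia's neighbors: Gus, Kira, Lena, and Uma.
Neighbor pairs that are themselves tied: Giulia–Gus–Kira; Giulia–Gus–Lena; Giulia–Kira–Lena; Giulia–Lena–Uma. Each forms one triangle with Giulia, for 4 in total.

4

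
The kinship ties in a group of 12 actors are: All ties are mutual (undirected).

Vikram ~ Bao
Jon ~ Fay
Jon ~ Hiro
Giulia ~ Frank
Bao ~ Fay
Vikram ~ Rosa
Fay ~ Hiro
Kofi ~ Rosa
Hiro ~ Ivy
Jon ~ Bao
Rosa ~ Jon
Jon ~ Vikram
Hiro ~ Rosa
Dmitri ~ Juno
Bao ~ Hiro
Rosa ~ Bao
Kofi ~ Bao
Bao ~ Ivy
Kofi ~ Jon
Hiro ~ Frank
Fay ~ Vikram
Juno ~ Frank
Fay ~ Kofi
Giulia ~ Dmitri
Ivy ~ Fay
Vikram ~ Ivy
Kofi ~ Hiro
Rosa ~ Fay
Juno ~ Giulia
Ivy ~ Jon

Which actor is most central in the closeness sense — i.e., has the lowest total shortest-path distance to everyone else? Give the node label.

Farness (sum of distances to all others) for each node — Bao:19, Dmitri:36, Fay:19, Frank:20, Giulia:27, Hiro:16, Ivy:21, Jon:19, Juno:27, Kofi:21, Rosa:20, Vikram:25.
The smallest farness is 16, for Hiro, so Hiro has the highest closeness.

Hiro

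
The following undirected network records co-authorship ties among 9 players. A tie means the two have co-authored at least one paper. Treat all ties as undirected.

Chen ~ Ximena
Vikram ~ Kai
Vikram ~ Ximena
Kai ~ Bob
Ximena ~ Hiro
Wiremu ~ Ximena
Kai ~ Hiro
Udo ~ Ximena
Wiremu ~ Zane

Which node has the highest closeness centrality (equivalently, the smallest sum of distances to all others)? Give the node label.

Farness (sum of distances to all others) for each node — Bob:25, Chen:19, Hiro:15, Kai:18, Udo:19, Vikram:15, Wiremu:17, Ximena:12, Zane:24.
The smallest farness is 12, for Ximena, so Ximena has the highest closeness.

Ximena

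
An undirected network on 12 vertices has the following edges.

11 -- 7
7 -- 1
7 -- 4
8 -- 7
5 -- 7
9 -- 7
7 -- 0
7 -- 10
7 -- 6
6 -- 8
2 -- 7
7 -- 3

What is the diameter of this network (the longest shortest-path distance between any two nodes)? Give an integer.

2

Eccentricity of each node (its greatest distance to any other): 0:2, 1:2, 2:2, 3:2, 4:2, 5:2, 6:2, 7:1, 8:2, 9:2, 10:2, 11:2.
The maximum eccentricity is 2, realized for instance by the pair 0–9 via 0 – 7 – 9. So the diameter is 2.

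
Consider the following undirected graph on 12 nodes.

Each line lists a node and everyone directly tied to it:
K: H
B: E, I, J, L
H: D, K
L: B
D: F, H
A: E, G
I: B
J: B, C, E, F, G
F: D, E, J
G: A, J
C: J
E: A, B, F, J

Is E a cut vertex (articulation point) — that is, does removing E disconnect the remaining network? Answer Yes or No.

No

Even without E, every remaining node can still reach every other (the residual graph is connected), so E is not a cut vertex.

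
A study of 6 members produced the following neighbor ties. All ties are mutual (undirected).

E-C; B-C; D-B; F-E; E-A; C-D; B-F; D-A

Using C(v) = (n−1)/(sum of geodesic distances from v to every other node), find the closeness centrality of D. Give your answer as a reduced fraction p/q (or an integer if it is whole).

Distances from D: A:1, B:1, C:1, E:2, F:2. Sum = 7.
n = 6, so closeness = 5/7.

5/7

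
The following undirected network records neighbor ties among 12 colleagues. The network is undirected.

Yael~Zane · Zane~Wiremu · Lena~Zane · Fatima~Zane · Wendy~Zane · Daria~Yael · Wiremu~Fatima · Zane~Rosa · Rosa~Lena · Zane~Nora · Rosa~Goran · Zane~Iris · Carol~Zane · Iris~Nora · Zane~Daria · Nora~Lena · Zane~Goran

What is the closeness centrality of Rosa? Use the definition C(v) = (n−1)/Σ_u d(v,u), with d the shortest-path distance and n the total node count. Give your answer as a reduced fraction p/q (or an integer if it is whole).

11/19

Distances from Rosa: Carol:2, Daria:2, Fatima:2, Goran:1, Iris:2, Lena:1, Nora:2, Wendy:2, Wiremu:2, Yael:2, Zane:1. Sum = 19.
n = 12, so closeness = 11/19.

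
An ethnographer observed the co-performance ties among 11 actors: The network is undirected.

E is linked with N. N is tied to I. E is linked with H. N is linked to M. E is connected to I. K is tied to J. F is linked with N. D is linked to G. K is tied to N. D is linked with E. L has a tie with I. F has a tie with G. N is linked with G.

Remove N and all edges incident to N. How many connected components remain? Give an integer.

3

Without N, the remaining ties split the others into: {M}; {D, E, F, G, H, I, L}; {J, K}.
That's 3 separate components.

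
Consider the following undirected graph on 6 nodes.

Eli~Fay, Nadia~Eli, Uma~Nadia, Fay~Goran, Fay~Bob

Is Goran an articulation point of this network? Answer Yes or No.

No

Even without Goran, every remaining node can still reach every other (the residual graph is connected), so Goran is not a cut vertex.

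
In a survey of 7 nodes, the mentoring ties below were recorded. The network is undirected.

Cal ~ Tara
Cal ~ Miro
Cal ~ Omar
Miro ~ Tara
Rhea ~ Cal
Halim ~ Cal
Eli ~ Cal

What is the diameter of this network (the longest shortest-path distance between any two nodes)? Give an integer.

2

Eccentricity of each node (its greatest distance to any other): Cal:1, Eli:2, Halim:2, Miro:2, Omar:2, Rhea:2, Tara:2.
The maximum eccentricity is 2, realized for instance by the pair Eli–Halim via Eli – Cal – Halim. So the diameter is 2.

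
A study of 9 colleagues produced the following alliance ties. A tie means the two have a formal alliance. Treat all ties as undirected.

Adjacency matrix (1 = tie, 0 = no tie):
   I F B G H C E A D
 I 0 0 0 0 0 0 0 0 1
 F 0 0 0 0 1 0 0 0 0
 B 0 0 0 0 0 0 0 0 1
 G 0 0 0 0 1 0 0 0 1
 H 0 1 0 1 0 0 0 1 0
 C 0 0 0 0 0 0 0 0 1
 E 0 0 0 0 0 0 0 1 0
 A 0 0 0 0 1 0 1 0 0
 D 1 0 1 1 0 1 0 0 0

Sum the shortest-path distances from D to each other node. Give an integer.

Distances from D: A:3, B:1, C:1, E:4, F:3, G:1, H:2, I:1.
Sum = 3 + 1 + 1 + 4 + 3 + 1 + 2 + 1 = 16.

16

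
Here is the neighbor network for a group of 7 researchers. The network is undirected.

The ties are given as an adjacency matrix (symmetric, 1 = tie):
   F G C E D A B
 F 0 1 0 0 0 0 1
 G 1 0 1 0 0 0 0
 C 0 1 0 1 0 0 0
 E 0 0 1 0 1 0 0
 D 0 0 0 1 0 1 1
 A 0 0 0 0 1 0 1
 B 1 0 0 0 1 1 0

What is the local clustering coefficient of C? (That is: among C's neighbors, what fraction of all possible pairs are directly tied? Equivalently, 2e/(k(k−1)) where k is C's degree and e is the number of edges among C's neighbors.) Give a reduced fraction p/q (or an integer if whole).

C's neighbors: E and G (k = 2).
Possible neighbor pairs: C(2,2) = 1. Edges among them: none → e = 0.
Clustering(C) = 0/1.

0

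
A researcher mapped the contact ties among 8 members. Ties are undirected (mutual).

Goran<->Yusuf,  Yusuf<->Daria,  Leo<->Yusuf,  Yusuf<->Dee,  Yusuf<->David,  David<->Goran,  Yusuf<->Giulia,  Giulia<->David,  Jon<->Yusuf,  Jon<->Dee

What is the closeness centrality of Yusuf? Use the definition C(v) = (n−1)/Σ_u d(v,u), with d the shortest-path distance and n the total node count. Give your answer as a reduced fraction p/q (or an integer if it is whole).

Distances from Yusuf: Daria:1, David:1, Dee:1, Giulia:1, Goran:1, Jon:1, Leo:1. Sum = 7.
n = 8, so closeness = 7/7 = 1.

1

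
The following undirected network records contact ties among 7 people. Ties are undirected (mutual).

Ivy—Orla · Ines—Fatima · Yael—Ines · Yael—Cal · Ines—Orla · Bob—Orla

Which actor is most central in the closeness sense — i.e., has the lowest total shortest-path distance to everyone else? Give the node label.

Farness (sum of distances to all others) for each node — Bob:15, Cal:17, Fatima:14, Ines:9, Ivy:15, Orla:10, Yael:12.
The smallest farness is 9, for Ines, so Ines has the highest closeness.

Ines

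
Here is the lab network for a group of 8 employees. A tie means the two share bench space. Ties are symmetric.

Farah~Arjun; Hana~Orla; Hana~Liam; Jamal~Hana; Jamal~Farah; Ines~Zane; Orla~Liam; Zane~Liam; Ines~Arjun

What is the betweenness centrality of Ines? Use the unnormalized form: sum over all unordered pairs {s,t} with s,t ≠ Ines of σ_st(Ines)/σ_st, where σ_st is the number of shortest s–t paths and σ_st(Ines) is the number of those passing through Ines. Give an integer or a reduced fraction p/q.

7/2

Pairs whose geodesics pass through Ines — Farah–Zane: 1; Arjun–Zane: 1; Arjun–Liam: 1; Arjun–Orla: 1/2.
All other pairs contribute 0.
Summing the contributions gives betweenness(Ines) = 7/2.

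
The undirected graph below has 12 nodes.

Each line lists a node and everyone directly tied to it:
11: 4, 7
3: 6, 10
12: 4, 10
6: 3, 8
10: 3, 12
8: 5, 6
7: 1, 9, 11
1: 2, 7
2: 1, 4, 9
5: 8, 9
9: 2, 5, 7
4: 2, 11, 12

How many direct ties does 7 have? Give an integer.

7 is directly tied to 1, 9, and 11. That is 3 neighbors, so the degree of 7 is 3.

3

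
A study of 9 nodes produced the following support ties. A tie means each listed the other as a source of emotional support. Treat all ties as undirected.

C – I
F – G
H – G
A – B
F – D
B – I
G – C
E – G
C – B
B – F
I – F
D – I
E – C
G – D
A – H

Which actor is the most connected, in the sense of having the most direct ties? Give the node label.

Degrees — A:2, B:4, C:4, D:3, E:2, F:4, G:5, H:2, I:4.
The maximum is 5, attained only by G.

G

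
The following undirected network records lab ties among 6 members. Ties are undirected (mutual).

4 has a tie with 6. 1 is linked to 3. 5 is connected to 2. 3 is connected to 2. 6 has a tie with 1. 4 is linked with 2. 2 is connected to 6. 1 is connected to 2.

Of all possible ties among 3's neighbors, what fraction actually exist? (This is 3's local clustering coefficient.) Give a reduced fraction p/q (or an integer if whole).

3's neighbors: 1 and 2 (k = 2).
Possible neighbor pairs: C(2,2) = 1. Edges among them: 1–2 → e = 1.
Clustering(3) = 1/1.

1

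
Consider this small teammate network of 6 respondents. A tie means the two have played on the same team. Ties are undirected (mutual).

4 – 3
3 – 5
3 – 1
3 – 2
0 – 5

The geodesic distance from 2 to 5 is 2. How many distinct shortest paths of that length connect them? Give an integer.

1

The shortest distance is 2, and the only length-2 path is 2–3–5. So there is exactly 1 shortest path.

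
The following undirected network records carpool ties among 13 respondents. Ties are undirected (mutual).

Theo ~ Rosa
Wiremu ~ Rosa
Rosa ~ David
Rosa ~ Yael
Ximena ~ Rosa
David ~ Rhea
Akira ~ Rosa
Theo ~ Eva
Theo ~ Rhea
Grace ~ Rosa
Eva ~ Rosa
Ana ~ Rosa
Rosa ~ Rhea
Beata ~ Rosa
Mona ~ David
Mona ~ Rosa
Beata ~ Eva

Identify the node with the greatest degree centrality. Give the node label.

Rosa

Degrees — Akira:1, Ana:1, Beata:2, David:3, Eva:3, Grace:1, Mona:2, Rhea:3, Rosa:12, Theo:3, Wiremu:1, Ximena:1, Yael:1.
The maximum is 12, attained only by Rosa.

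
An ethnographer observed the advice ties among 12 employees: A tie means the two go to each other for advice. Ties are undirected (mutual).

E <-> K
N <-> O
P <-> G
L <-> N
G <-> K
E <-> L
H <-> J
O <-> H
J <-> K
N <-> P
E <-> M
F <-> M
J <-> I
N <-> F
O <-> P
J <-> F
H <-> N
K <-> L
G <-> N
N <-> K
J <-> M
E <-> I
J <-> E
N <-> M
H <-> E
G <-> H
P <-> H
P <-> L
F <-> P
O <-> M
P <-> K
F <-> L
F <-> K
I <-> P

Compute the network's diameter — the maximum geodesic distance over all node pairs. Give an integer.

2

Eccentricity of each node (its greatest distance to any other): E:2, F:2, G:2, H:2, I:2, J:2, K:2, L:2, M:2, N:2, O:2, P:2.
The maximum eccentricity is 2, realized for instance by the pair I–G via I – P – G. So the diameter is 2.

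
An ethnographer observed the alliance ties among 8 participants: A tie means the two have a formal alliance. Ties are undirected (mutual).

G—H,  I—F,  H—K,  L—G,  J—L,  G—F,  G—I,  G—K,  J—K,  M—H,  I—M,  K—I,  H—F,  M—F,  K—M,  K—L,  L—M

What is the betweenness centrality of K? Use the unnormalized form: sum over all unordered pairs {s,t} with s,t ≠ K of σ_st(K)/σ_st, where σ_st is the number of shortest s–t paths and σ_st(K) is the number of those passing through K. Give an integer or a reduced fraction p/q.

287/60

Pairs whose geodesics pass through K — G–J: 1/2; G–M: 1/5; F–J: 4/6; I–L: 1/3; I–H: 1/4; I–J: 1; L–H: 1/3; H–J: 1; J–M: 1/2.
All other pairs contribute 0.
Summing the contributions gives betweenness(K) = 287/60.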